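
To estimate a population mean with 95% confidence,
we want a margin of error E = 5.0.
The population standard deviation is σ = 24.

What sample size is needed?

Answer: n = 89

Derivation:
z_0.025 = 1.960
n = (z×σ/E)² = (1.960×24/5.0)²
n = 88.5105
Round up: n = 89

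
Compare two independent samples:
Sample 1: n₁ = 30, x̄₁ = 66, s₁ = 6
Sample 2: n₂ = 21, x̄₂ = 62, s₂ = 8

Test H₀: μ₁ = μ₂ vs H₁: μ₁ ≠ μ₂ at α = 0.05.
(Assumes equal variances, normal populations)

Answer: t = 2.0414, reject H₀

Derivation:
Pooled variance: s²_p = [29×6² + 20×8²]/(49) = 47.4286
s_p = 6.8868
SE = s_p×√(1/n₁ + 1/n₂) = 6.8868×√(1/30 + 1/21) = 1.9594
t = (x̄₁ - x̄₂)/SE = (66 - 62)/1.9594 = 2.0414
df = 49, t-critical = ±2.010
Decision: reject H₀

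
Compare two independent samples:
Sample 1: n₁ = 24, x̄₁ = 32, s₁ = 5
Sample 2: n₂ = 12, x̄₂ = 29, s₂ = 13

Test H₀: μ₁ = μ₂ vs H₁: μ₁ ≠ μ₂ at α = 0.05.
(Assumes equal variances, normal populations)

Answer: t = 1.0029, fail to reject H₀

Derivation:
Pooled variance: s²_p = [23×5² + 11×13²]/(34) = 71.5882
s_p = 8.4610
SE = s_p×√(1/n₁ + 1/n₂) = 8.4610×√(1/24 + 1/12) = 2.9914
t = (x̄₁ - x̄₂)/SE = (32 - 29)/2.9914 = 1.0029
df = 34, t-critical = ±2.032
Decision: fail to reject H₀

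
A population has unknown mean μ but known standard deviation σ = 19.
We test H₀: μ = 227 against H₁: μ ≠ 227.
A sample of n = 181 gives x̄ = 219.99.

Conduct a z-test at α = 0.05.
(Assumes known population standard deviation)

Standard error: SE = σ/√n = 19/√181 = 1.4123
z-statistic: z = (x̄ - μ₀)/SE = (219.99 - 227)/1.4123 = -4.9635
Critical value: ±1.960
p-value < 0.0001
Decision: reject H₀

Answer: z = -4.9635, reject H₀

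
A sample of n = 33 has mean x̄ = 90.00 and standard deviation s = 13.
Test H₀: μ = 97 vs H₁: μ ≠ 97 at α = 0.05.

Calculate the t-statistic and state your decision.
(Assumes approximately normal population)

Answer: t = -3.0932, reject H₀

Derivation:
df = n - 1 = 32
SE = s/√n = 13/√33 = 2.2630
t = (x̄ - μ₀)/SE = (90.00 - 97)/2.2630 = -3.0932
Critical value: t_{0.025,32} = ±2.037
p-value ≈ 0.0041
Decision: reject H₀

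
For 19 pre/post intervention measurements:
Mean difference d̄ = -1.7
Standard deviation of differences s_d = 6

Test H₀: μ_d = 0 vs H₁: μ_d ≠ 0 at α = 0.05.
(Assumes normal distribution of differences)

Answer: t = -1.2350, fail to reject H₀

Derivation:
df = n - 1 = 18
SE = s_d/√n = 6/√19 = 1.3765
t = d̄/SE = -1.7/1.3765 = -1.2350
Critical value: t_{0.025,18} = ±2.101
p-value ≈ 0.2327
Decision: fail to reject H₀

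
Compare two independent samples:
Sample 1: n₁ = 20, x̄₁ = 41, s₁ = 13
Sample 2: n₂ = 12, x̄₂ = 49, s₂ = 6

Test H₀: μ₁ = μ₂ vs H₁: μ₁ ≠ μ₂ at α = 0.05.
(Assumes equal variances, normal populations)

Answer: t = -1.9981, fail to reject H₀

Derivation:
Pooled variance: s²_p = [19×13² + 11×6²]/(30) = 120.2333
s_p = 10.9651
SE = s_p×√(1/n₁ + 1/n₂) = 10.9651×√(1/20 + 1/12) = 4.0039
t = (x̄₁ - x̄₂)/SE = (41 - 49)/4.0039 = -1.9981
df = 30, t-critical = ±2.042
Decision: fail to reject H₀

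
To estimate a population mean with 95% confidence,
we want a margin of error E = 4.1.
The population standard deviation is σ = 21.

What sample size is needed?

Answer: n = 101

Derivation:
z_0.025 = 1.960
n = (z×σ/E)² = (1.960×21/4.1)²
n = 100.7820
Round up: n = 101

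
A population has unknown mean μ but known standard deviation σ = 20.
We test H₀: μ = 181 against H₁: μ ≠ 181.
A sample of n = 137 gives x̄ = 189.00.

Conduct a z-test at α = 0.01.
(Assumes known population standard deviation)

Answer: z = 4.6819, reject H₀

Derivation:
Standard error: SE = σ/√n = 20/√137 = 1.7087
z-statistic: z = (x̄ - μ₀)/SE = (189.00 - 181)/1.7087 = 4.6819
Critical value: ±2.576
p-value < 0.0001
Decision: reject H₀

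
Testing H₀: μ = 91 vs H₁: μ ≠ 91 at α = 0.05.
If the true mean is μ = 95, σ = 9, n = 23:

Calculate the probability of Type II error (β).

Answer: β ≈ 0.4319

Derivation:
SE = σ/√n = 9/√23 = 1.8766
Critical values: μ₀ ± z_0.025×SE = 91 ± 1.960×1.8766
Acceptance region: (87.3219, 94.6781)
Under H₁ (μ = 95): z_high = (94.6781 - 95)/1.8766 = -0.1715, z_low = (87.3219 - 95)/1.8766 = -4.0915
β = P(not reject | H₁) = Φ(-0.1715) - Φ(-4.0915) ≈ 0.4319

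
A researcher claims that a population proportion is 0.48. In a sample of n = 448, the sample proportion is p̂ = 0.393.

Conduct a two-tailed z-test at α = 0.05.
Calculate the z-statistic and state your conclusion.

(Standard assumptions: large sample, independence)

Answer: z = -3.6858, reject H₀

Derivation:
H₀: p = 0.48, H₁: p ≠ 0.48
Standard error: SE = √(p₀(1-p₀)/n) = √(0.48×0.52/448) = 0.023604
z-statistic: z = (p̂ - p₀)/SE = (0.393 - 0.48)/0.023604 = -3.6858
Critical value: z_0.025 = ±1.960
p-value = 0.0002
Decision: reject H₀ at α = 0.05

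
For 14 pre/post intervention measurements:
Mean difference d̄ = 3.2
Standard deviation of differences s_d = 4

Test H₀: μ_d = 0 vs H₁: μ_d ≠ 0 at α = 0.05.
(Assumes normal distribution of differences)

df = n - 1 = 13
SE = s_d/√n = 4/√14 = 1.0690
t = d̄/SE = 3.2/1.0690 = 2.9935
Critical value: t_{0.025,13} = ±2.160
p-value ≈ 0.0104
Decision: reject H₀

Answer: t = 2.9935, reject H₀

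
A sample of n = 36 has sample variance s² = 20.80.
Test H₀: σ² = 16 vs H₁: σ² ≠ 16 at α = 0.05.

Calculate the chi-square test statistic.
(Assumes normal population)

Answer: χ² = 45.5000, fail to reject H₀

Derivation:
df = n - 1 = 35
χ² = (n-1)s²/σ₀² = 35×20.80/16 = 45.5000
Critical values: χ²_{0.975,35} = 20.569, χ²_{0.025,35} = 53.203
Rejection region: χ² < 20.569 or χ² > 53.203
Decision: fail to reject H₀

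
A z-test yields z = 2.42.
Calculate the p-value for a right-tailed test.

Answer: p-value ≈ 0.0078

Derivation:
For z = 2.42:
p = P(Z > 2.42) = 1 - Φ(2.42) = 0.0078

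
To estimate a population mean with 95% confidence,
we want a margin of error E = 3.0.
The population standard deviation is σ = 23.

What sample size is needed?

z_0.025 = 1.960
n = (z×σ/E)² = (1.960×23/3.0)²
n = 225.8007
Round up: n = 226

Answer: n = 226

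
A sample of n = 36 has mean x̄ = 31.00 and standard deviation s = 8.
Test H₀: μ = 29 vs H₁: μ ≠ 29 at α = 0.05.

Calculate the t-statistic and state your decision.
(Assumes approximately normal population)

Answer: t = 1.5000, fail to reject H₀

Derivation:
df = n - 1 = 35
SE = s/√n = 8/√36 = 1.3333
t = (x̄ - μ₀)/SE = (31.00 - 29)/1.3333 = 1.5000
Critical value: t_{0.025,35} = ±2.030
p-value ≈ 0.1426
Decision: fail to reject H₀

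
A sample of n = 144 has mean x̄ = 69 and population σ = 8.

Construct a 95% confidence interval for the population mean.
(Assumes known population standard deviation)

Answer: (67.6933, 70.3067)

Derivation:
Confidence level: 95%, α = 0.05
z_0.025 = 1.960
SE = σ/√n = 8/√144 = 0.6667
Margin of error = 1.960 × 0.6667 = 1.3067
CI: x̄ ± margin = 69 ± 1.3067
CI: (67.6933, 70.3067)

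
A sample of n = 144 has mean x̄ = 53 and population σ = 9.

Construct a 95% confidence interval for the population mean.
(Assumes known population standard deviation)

Answer: (51.5300, 54.4700)

Derivation:
Confidence level: 95%, α = 0.05
z_0.025 = 1.960
SE = σ/√n = 9/√144 = 0.7500
Margin of error = 1.960 × 0.7500 = 1.4700
CI: x̄ ± margin = 53 ± 1.4700
CI: (51.5300, 54.4700)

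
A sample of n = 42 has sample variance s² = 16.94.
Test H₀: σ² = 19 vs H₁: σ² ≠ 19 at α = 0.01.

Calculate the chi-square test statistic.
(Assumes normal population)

Answer: χ² = 36.5547, fail to reject H₀

Derivation:
df = n - 1 = 41
χ² = (n-1)s²/σ₀² = 41×16.94/19 = 36.5547
Critical values: χ²_{0.995,41} = 21.421, χ²_{0.005,41} = 68.053
Rejection region: χ² < 21.421 or χ² > 68.053
Decision: fail to reject H₀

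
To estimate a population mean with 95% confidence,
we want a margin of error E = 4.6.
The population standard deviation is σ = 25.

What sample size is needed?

z_0.025 = 1.960
n = (z×σ/E)² = (1.960×25/4.6)²
n = 113.4688
Round up: n = 114

Answer: n = 114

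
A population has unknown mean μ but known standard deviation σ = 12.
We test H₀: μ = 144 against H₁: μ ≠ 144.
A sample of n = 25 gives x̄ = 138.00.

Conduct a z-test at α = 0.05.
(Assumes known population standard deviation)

Standard error: SE = σ/√n = 12/√25 = 2.4000
z-statistic: z = (x̄ - μ₀)/SE = (138.00 - 144)/2.4000 = -2.5000
Critical value: ±1.960
p-value = 0.0124
Decision: reject H₀

Answer: z = -2.5000, reject H₀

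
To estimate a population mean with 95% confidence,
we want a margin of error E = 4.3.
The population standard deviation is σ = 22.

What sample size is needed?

z_0.025 = 1.960
n = (z×σ/E)² = (1.960×22/4.3)²
n = 100.5589
Round up: n = 101

Answer: n = 101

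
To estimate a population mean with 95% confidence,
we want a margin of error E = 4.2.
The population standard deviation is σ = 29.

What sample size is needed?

Answer: n = 184

Derivation:
z_0.025 = 1.960
n = (z×σ/E)² = (1.960×29/4.2)²
n = 183.1511
Round up: n = 184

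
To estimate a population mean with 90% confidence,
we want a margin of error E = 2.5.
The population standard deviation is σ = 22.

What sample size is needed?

Answer: n = 210

Derivation:
z_0.05 = 1.645
n = (z×σ/E)² = (1.645×22/2.5)²
n = 209.5546
Round up: n = 210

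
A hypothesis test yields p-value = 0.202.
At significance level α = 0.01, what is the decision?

Compare p-value to α:
0.202 ≥ 0.01
Decision: fail to reject H₀

Answer: fail to reject H₀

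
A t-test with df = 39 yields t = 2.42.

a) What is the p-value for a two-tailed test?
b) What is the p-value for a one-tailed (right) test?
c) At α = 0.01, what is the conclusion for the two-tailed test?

Answer: a) 0.0203, b) 0.0101, c) fail to reject H₀

Derivation:
Using t-distribution with df = 39:
a) Two-tailed: p = 2×P(T > 2.42) = 0.0203
b) One-tailed: p = P(T > 2.42) = 0.0101
c) 0.0203 ≥ 0.01, fail to reject H₀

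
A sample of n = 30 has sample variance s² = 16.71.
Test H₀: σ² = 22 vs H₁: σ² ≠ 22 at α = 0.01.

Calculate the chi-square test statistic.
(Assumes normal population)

df = n - 1 = 29
χ² = (n-1)s²/σ₀² = 29×16.71/22 = 22.0268
Critical values: χ²_{0.995,29} = 13.121, χ²_{0.005,29} = 52.336
Rejection region: χ² < 13.121 or χ² > 52.336
Decision: fail to reject H₀

Answer: χ² = 22.0268, fail to reject H₀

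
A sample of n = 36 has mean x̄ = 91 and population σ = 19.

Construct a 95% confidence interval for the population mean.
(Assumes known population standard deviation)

Answer: (84.7933, 97.2067)

Derivation:
Confidence level: 95%, α = 0.05
z_0.025 = 1.960
SE = σ/√n = 19/√36 = 3.1667
Margin of error = 1.960 × 3.1667 = 6.2067
CI: x̄ ± margin = 91 ± 6.2067
CI: (84.7933, 97.2067)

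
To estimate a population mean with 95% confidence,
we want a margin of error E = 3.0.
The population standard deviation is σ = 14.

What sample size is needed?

Answer: n = 84

Derivation:
z_0.025 = 1.960
n = (z×σ/E)² = (1.960×14/3.0)²
n = 83.6615
Round up: n = 84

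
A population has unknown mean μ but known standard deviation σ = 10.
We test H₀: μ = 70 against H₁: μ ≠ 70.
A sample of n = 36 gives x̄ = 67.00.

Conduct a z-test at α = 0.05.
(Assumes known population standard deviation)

Answer: z = -1.8000, fail to reject H₀

Derivation:
Standard error: SE = σ/√n = 10/√36 = 1.6667
z-statistic: z = (x̄ - μ₀)/SE = (67.00 - 70)/1.6667 = -1.8000
Critical value: ±1.960
p-value = 0.0719
Decision: fail to reject H₀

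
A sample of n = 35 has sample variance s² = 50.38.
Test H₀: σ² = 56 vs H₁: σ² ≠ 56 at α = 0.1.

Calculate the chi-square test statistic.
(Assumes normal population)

Answer: χ² = 30.5879, fail to reject H₀

Derivation:
df = n - 1 = 34
χ² = (n-1)s²/σ₀² = 34×50.38/56 = 30.5879
Critical values: χ²_{0.95,34} = 21.664, χ²_{0.05,34} = 48.602
Rejection region: χ² < 21.664 or χ² > 48.602
Decision: fail to reject H₀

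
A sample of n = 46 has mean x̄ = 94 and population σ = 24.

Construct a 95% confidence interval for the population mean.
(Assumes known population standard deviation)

Confidence level: 95%, α = 0.05
z_0.025 = 1.960
SE = σ/√n = 24/√46 = 3.5386
Margin of error = 1.960 × 3.5386 = 6.9357
CI: x̄ ± margin = 94 ± 6.9357
CI: (87.0643, 100.9357)

Answer: (87.0643, 100.9357)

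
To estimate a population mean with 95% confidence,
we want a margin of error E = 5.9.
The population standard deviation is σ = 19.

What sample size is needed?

z_0.025 = 1.960
n = (z×σ/E)² = (1.960×19/5.9)²
n = 39.8396
Round up: n = 40

Answer: n = 40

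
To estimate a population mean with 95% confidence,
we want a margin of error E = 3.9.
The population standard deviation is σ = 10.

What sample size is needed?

z_0.025 = 1.960
n = (z×σ/E)² = (1.960×10/3.9)²
n = 25.2571
Round up: n = 26

Answer: n = 26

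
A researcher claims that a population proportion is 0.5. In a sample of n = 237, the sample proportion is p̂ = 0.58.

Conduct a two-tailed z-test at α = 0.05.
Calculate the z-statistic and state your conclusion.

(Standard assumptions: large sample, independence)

Answer: z = 2.4632, reject H₀

Derivation:
H₀: p = 0.5, H₁: p ≠ 0.5
Standard error: SE = √(p₀(1-p₀)/n) = √(0.5×0.5/237) = 0.032478
z-statistic: z = (p̂ - p₀)/SE = (0.58 - 0.5)/0.032478 = 2.4632
Critical value: z_0.025 = ±1.960
p-value = 0.0138
Decision: reject H₀ at α = 0.05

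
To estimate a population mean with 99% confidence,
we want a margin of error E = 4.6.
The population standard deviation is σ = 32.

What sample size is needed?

z_0.005 = 2.576
n = (z×σ/E)² = (2.576×32/4.6)²
n = 321.1264
Round up: n = 322

Answer: n = 322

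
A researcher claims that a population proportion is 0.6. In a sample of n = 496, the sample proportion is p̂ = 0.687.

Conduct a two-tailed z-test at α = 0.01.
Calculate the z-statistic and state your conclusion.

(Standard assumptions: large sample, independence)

H₀: p = 0.6, H₁: p ≠ 0.6
Standard error: SE = √(p₀(1-p₀)/n) = √(0.6×0.4/496) = 0.021997
z-statistic: z = (p̂ - p₀)/SE = (0.687 - 0.6)/0.021997 = 3.9551
Critical value: z_0.005 = ±2.576
p-value = 0.0001
Decision: reject H₀ at α = 0.01

Answer: z = 3.9551, reject H₀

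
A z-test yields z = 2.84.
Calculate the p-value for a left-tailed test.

Answer: p-value ≈ 0.9977

Derivation:
For z = 2.84:
p = P(Z < 2.84) = Φ(2.84) = 0.9977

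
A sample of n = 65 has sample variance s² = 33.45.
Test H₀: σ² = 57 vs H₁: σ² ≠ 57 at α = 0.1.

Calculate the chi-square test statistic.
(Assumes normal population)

df = n - 1 = 64
χ² = (n-1)s²/σ₀² = 64×33.45/57 = 37.5579
Critical values: χ²_{0.95,64} = 46.595, χ²_{0.05,64} = 83.675
Rejection region: χ² < 46.595 or χ² > 83.675
Decision: reject H₀

Answer: χ² = 37.5579, reject H₀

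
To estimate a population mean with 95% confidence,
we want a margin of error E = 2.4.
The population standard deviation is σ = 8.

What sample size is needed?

Answer: n = 43

Derivation:
z_0.025 = 1.960
n = (z×σ/E)² = (1.960×8/2.4)²
n = 42.6844
Round up: n = 43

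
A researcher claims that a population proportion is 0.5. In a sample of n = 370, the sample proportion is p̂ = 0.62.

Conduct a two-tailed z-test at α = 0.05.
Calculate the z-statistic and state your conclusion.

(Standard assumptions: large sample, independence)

Answer: z = 4.6164, reject H₀

Derivation:
H₀: p = 0.5, H₁: p ≠ 0.5
Standard error: SE = √(p₀(1-p₀)/n) = √(0.5×0.5/370) = 0.025994
z-statistic: z = (p̂ - p₀)/SE = (0.62 - 0.5)/0.025994 = 4.6164
Critical value: z_0.025 = ±1.960
p-value < 0.0001
Decision: reject H₀ at α = 0.05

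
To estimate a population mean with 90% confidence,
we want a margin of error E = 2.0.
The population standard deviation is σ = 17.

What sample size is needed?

Answer: n = 196

Derivation:
z_0.05 = 1.645
n = (z×σ/E)² = (1.645×17/2.0)²
n = 195.5103
Round up: n = 196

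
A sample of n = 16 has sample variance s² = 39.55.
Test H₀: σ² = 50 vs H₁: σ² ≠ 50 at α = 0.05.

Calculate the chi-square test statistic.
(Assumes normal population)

Answer: χ² = 11.8650, fail to reject H₀

Derivation:
df = n - 1 = 15
χ² = (n-1)s²/σ₀² = 15×39.55/50 = 11.8650
Critical values: χ²_{0.975,15} = 6.262, χ²_{0.025,15} = 27.488
Rejection region: χ² < 6.262 or χ² > 27.488
Decision: fail to reject H₀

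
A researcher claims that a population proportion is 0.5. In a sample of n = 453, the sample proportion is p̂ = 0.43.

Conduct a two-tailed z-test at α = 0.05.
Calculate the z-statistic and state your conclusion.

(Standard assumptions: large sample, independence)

Answer: z = -2.9797, reject H₀

Derivation:
H₀: p = 0.5, H₁: p ≠ 0.5
Standard error: SE = √(p₀(1-p₀)/n) = √(0.5×0.5/453) = 0.023492
z-statistic: z = (p̂ - p₀)/SE = (0.43 - 0.5)/0.023492 = -2.9797
Critical value: z_0.025 = ±1.960
p-value = 0.0029
Decision: reject H₀ at α = 0.05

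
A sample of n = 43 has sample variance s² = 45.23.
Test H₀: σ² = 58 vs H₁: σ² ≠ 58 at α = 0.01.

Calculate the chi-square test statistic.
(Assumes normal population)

Answer: χ² = 32.7528, fail to reject H₀

Derivation:
df = n - 1 = 42
χ² = (n-1)s²/σ₀² = 42×45.23/58 = 32.7528
Critical values: χ²_{0.995,42} = 22.138, χ²_{0.005,42} = 69.336
Rejection region: χ² < 22.138 or χ² > 69.336
Decision: fail to reject H₀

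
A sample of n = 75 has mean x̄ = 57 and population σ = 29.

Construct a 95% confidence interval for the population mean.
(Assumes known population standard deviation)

Confidence level: 95%, α = 0.05
z_0.025 = 1.960
SE = σ/√n = 29/√75 = 3.3486
Margin of error = 1.960 × 3.3486 = 6.5633
CI: x̄ ± margin = 57 ± 6.5633
CI: (50.4367, 63.5633)

Answer: (50.4367, 63.5633)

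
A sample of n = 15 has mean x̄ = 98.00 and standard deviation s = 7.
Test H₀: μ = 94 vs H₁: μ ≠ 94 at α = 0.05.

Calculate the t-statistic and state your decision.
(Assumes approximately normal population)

df = n - 1 = 14
SE = s/√n = 7/√15 = 1.8074
t = (x̄ - μ₀)/SE = (98.00 - 94)/1.8074 = 2.2131
Critical value: t_{0.025,14} = ±2.145
p-value ≈ 0.0440
Decision: reject H₀

Answer: t = 2.2131, reject H₀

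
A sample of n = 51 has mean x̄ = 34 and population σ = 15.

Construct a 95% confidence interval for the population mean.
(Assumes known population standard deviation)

Confidence level: 95%, α = 0.05
z_0.025 = 1.960
SE = σ/√n = 15/√51 = 2.1004
Margin of error = 1.960 × 2.1004 = 4.1168
CI: x̄ ± margin = 34 ± 4.1168
CI: (29.8832, 38.1168)

Answer: (29.8832, 38.1168)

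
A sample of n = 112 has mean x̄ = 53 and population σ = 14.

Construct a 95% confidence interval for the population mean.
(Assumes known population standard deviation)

Answer: (50.4071, 55.5929)

Derivation:
Confidence level: 95%, α = 0.05
z_0.025 = 1.960
SE = σ/√n = 14/√112 = 1.3229
Margin of error = 1.960 × 1.3229 = 2.5929
CI: x̄ ± margin = 53 ± 2.5929
CI: (50.4071, 55.5929)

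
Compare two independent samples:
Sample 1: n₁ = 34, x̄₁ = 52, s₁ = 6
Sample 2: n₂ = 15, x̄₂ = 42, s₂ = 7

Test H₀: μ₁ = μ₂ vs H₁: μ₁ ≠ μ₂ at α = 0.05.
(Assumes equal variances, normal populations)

Pooled variance: s²_p = [33×6² + 14×7²]/(47) = 39.8723
s_p = 6.3145
SE = s_p×√(1/n₁ + 1/n₂) = 6.3145×√(1/34 + 1/15) = 1.9573
t = (x̄₁ - x̄₂)/SE = (52 - 42)/1.9573 = 5.1091
df = 47, t-critical = ±2.012
Decision: reject H₀

Answer: t = 5.1091, reject H₀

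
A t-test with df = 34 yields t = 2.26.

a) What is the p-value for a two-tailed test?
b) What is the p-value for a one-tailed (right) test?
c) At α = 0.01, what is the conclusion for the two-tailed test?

Answer: a) 0.0303, b) 0.0152, c) fail to reject H₀

Derivation:
Using t-distribution with df = 34:
a) Two-tailed: p = 2×P(T > 2.26) = 0.0303
b) One-tailed: p = P(T > 2.26) = 0.0152
c) 0.0303 ≥ 0.01, fail to reject H₀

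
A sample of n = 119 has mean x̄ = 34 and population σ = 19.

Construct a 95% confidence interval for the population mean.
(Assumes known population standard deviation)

Answer: (30.5863, 37.4137)

Derivation:
Confidence level: 95%, α = 0.05
z_0.025 = 1.960
SE = σ/√n = 19/√119 = 1.7417
Margin of error = 1.960 × 1.7417 = 3.4137
CI: x̄ ± margin = 34 ± 3.4137
CI: (30.5863, 37.4137)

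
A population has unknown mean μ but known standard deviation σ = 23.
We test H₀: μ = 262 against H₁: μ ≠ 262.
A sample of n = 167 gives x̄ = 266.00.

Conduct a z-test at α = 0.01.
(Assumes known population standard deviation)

Answer: z = 2.2474, fail to reject H₀

Derivation:
Standard error: SE = σ/√n = 23/√167 = 1.7798
z-statistic: z = (x̄ - μ₀)/SE = (266.00 - 262)/1.7798 = 2.2474
Critical value: ±2.576
p-value = 0.0246
Decision: fail to reject H₀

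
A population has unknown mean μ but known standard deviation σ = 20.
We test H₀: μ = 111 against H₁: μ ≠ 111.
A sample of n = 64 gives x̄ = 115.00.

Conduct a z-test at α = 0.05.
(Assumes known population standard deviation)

Answer: z = 1.6000, fail to reject H₀

Derivation:
Standard error: SE = σ/√n = 20/√64 = 2.5000
z-statistic: z = (x̄ - μ₀)/SE = (115.00 - 111)/2.5000 = 1.6000
Critical value: ±1.960
p-value = 0.1096
Decision: fail to reject H₀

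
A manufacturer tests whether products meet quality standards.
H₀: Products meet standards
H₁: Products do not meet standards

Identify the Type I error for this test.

Answer: Rejecting good products that actually meet standards

Derivation:
Type I error (α): Rejecting H₀ when H₀ is true
Type II error (β): Failing to reject H₀ when H₁ is true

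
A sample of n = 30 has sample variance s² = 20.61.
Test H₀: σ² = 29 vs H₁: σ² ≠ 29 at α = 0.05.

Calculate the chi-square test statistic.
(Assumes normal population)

df = n - 1 = 29
χ² = (n-1)s²/σ₀² = 29×20.61/29 = 20.6100
Critical values: χ²_{0.975,29} = 16.047, χ²_{0.025,29} = 45.722
Rejection region: χ² < 16.047 or χ² > 45.722
Decision: fail to reject H₀

Answer: χ² = 20.6100, fail to reject H₀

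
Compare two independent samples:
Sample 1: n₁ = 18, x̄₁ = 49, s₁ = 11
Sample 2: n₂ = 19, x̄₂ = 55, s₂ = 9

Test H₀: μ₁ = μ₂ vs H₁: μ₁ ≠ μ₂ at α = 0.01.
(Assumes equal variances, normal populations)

Answer: t = -1.8203, fail to reject H₀

Derivation:
Pooled variance: s²_p = [17×11² + 18×9²]/(35) = 100.4286
s_p = 10.0214
SE = s_p×√(1/n₁ + 1/n₂) = 10.0214×√(1/18 + 1/19) = 3.2962
t = (x̄₁ - x̄₂)/SE = (49 - 55)/3.2962 = -1.8203
df = 35, t-critical = ±2.724
Decision: fail to reject H₀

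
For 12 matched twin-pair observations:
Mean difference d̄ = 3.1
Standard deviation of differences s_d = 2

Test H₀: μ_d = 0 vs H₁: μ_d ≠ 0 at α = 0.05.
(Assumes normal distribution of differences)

Answer: t = 5.3689, reject H₀

Derivation:
df = n - 1 = 11
SE = s_d/√n = 2/√12 = 0.5774
t = d̄/SE = 3.1/0.5774 = 5.3689
Critical value: t_{0.025,11} = ±2.201
p-value ≈ 0.0002
Decision: reject H₀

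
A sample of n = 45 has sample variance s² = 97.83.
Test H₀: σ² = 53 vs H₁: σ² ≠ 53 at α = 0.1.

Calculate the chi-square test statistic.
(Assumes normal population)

df = n - 1 = 44
χ² = (n-1)s²/σ₀² = 44×97.83/53 = 81.2174
Critical values: χ²_{0.95,44} = 29.787, χ²_{0.05,44} = 60.481
Rejection region: χ² < 29.787 or χ² > 60.481
Decision: reject H₀

Answer: χ² = 81.2174, reject H₀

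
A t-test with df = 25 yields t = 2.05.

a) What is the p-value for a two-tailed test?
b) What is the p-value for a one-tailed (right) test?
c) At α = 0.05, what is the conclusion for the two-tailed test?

Using t-distribution with df = 25:
a) Two-tailed: p = 2×P(T > 2.05) = 0.0510
b) One-tailed: p = P(T > 2.05) = 0.0255
c) 0.0510 ≥ 0.05, fail to reject H₀

Answer: a) 0.0510, b) 0.0255, c) fail to reject H₀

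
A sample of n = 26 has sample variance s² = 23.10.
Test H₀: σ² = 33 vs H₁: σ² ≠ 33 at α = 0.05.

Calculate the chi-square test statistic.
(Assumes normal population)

df = n - 1 = 25
χ² = (n-1)s²/σ₀² = 25×23.10/33 = 17.5000
Critical values: χ²_{0.975,25} = 13.120, χ²_{0.025,25} = 40.646
Rejection region: χ² < 13.120 or χ² > 40.646
Decision: fail to reject H₀

Answer: χ² = 17.5000, fail to reject H₀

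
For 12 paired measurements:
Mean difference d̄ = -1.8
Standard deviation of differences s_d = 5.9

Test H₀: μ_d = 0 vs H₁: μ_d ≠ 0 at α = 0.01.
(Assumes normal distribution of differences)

df = n - 1 = 11
SE = s_d/√n = 5.9/√12 = 1.7032
t = d̄/SE = -1.8/1.7032 = -1.0568
Critical value: t_{0.005,11} = ±3.106
p-value ≈ 0.3133
Decision: fail to reject H₀

Answer: t = -1.0568, fail to reject H₀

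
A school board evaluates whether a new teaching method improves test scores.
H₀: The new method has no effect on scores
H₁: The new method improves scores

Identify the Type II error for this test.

Answer: Failing to adopt an effective teaching method

Derivation:
Type I error: rejecting H₀ when it is actually true (false positive).
Type II error: failing to reject H₀ when H₁ is actually true (false negative).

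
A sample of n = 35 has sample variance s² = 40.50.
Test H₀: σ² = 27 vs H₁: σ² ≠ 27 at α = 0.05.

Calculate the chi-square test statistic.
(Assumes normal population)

df = n - 1 = 34
χ² = (n-1)s²/σ₀² = 34×40.50/27 = 51.0000
Critical values: χ²_{0.975,34} = 19.806, χ²_{0.025,34} = 51.966
Rejection region: χ² < 19.806 or χ² > 51.966
Decision: fail to reject H₀

Answer: χ² = 51.0000, fail to reject H₀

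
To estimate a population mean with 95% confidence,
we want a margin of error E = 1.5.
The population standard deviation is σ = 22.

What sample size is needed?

z_0.025 = 1.960
n = (z×σ/E)² = (1.960×22/1.5)²
n = 826.3708
Round up: n = 827

Answer: n = 827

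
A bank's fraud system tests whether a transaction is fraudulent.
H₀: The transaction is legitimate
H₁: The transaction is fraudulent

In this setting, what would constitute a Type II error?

Answer: Allowing a fraudulent transaction to go through

Derivation:
A Type I error (probability α) occurs when we reject a true H₀.
A Type II error (probability β) occurs when we fail to reject a false H₀.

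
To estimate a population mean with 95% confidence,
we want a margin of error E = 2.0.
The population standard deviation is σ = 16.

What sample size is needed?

z_0.025 = 1.960
n = (z×σ/E)² = (1.960×16/2.0)²
n = 245.8624
Round up: n = 246

Answer: n = 246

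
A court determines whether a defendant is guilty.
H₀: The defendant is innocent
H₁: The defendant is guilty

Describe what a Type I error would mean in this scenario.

Answer: Convicting an innocent person

Derivation:
A Type I error (probability α) occurs when we reject a true H₀.
A Type II error (probability β) occurs when we fail to reject a false H₀.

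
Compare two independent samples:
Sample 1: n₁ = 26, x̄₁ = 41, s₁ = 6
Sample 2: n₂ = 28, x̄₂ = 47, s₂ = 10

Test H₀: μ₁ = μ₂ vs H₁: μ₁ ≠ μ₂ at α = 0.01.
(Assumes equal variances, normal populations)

Answer: t = -2.6477, fail to reject H₀

Derivation:
Pooled variance: s²_p = [25×6² + 27×10²]/(52) = 69.2308
s_p = 8.3205
SE = s_p×√(1/n₁ + 1/n₂) = 8.3205×√(1/26 + 1/28) = 2.2661
t = (x̄₁ - x̄₂)/SE = (41 - 47)/2.2661 = -2.6477
df = 52, t-critical = ±2.674
Decision: fail to reject H₀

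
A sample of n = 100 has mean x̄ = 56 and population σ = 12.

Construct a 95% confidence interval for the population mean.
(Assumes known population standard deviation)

Confidence level: 95%, α = 0.05
z_0.025 = 1.960
SE = σ/√n = 12/√100 = 1.2000
Margin of error = 1.960 × 1.2000 = 2.3520
CI: x̄ ± margin = 56 ± 2.3520
CI: (53.6480, 58.3520)

Answer: (53.6480, 58.3520)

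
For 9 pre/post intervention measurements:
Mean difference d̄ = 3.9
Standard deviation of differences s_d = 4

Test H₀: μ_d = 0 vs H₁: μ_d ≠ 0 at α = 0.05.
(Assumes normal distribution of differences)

df = n - 1 = 8
SE = s_d/√n = 4/√9 = 1.3333
t = d̄/SE = 3.9/1.3333 = 2.9251
Critical value: t_{0.025,8} = ±2.306
p-value ≈ 0.0191
Decision: reject H₀

Answer: t = 2.9251, reject H₀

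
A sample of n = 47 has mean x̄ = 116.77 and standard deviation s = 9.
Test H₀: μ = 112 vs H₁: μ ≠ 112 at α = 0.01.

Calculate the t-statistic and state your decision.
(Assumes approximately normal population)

df = n - 1 = 46
SE = s/√n = 9/√47 = 1.3128
t = (x̄ - μ₀)/SE = (116.77 - 112)/1.3128 = 3.6335
Critical value: t_{0.005,46} = ±2.687
p-value ≈ 0.0007
Decision: reject H₀

Answer: t = 3.6335, reject H₀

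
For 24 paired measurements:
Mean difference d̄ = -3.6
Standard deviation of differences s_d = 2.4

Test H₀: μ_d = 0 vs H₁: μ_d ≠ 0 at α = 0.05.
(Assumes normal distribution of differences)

df = n - 1 = 23
SE = s_d/√n = 2.4/√24 = 0.4899
t = d̄/SE = -3.6/0.4899 = -7.3484
Critical value: t_{0.025,23} = ±2.069
p-value < 0.0001
Decision: reject H₀

Answer: t = -7.3484, reject H₀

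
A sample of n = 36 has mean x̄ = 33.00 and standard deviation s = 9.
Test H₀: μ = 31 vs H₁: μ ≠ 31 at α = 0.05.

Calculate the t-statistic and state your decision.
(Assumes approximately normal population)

df = n - 1 = 35
SE = s/√n = 9/√36 = 1.5000
t = (x̄ - μ₀)/SE = (33.00 - 31)/1.5000 = 1.3333
Critical value: t_{0.025,35} = ±2.030
p-value ≈ 0.1910
Decision: fail to reject H₀

Answer: t = 1.3333, fail to reject H₀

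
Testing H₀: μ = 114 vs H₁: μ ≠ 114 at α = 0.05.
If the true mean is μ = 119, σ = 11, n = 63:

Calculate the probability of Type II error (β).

SE = σ/√n = 11/√63 = 1.3859
Critical values: μ₀ ± z_0.025×SE = 114 ± 1.960×1.3859
Acceptance region: (111.2836, 116.7164)
Under H₁ (μ = 119): z_high = (116.7164 - 119)/1.3859 = -1.6477, z_low = (111.2836 - 119)/1.3859 = -5.5678
β = P(not reject | H₁) = Φ(-1.6477) - Φ(-5.5678) ≈ 0.0497

Answer: β ≈ 0.0497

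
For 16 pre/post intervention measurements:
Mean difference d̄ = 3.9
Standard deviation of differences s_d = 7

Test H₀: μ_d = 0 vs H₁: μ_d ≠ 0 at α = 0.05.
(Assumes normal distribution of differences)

df = n - 1 = 15
SE = s_d/√n = 7/√16 = 1.7500
t = d̄/SE = 3.9/1.7500 = 2.2286
Critical value: t_{0.025,15} = ±2.131
p-value ≈ 0.0416
Decision: reject H₀

Answer: t = 2.2286, reject H₀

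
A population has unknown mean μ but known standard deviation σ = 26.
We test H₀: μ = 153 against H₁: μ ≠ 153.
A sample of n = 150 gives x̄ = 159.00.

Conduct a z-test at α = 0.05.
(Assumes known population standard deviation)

Standard error: SE = σ/√n = 26/√150 = 2.1229
z-statistic: z = (x̄ - μ₀)/SE = (159.00 - 153)/2.1229 = 2.8263
Critical value: ±1.960
p-value = 0.0047
Decision: reject H₀

Answer: z = 2.8263, reject H₀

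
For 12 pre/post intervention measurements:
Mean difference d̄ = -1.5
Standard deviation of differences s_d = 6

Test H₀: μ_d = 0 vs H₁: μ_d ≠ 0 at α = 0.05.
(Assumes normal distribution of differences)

Answer: t = -0.8660, fail to reject H₀

Derivation:
df = n - 1 = 11
SE = s_d/√n = 6/√12 = 1.7321
t = d̄/SE = -1.5/1.7321 = -0.8660
Critical value: t_{0.025,11} = ±2.201
p-value ≈ 0.4050
Decision: fail to reject H₀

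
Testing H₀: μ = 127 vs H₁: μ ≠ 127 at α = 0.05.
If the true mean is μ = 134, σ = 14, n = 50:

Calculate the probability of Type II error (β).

SE = σ/√n = 14/√50 = 1.9799
Critical values: μ₀ ± z_0.025×SE = 127 ± 1.960×1.9799
Acceptance region: (123.1194, 130.8806)
Under H₁ (μ = 134): z_high = (130.8806 - 134)/1.9799 = -1.5755, z_low = (123.1194 - 134)/1.9799 = -5.4955
β = P(not reject | H₁) = Φ(-1.5755) - Φ(-5.4955) ≈ 0.0576

Answer: β ≈ 0.0576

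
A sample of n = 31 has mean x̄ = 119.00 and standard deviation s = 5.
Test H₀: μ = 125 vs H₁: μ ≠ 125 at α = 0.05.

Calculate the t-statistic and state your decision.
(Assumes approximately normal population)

df = n - 1 = 30
SE = s/√n = 5/√31 = 0.8980
t = (x̄ - μ₀)/SE = (119.00 - 125)/0.8980 = -6.6815
Critical value: t_{0.025,30} = ±2.042
p-value < 0.0001
Decision: reject H₀

Answer: t = -6.6815, reject H₀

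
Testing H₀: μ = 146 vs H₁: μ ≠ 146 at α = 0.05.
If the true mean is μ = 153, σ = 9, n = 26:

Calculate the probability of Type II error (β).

Answer: β ≈ 0.0224

Derivation:
SE = σ/√n = 9/√26 = 1.7650
Critical values: μ₀ ± z_0.025×SE = 146 ± 1.960×1.7650
Acceptance region: (142.5406, 149.4594)
Under H₁ (μ = 153): z_high = (149.4594 - 153)/1.7650 = -2.0060, z_low = (142.5406 - 153)/1.7650 = -5.9260
β = P(not reject | H₁) = Φ(-2.0060) - Φ(-5.9260) ≈ 0.0224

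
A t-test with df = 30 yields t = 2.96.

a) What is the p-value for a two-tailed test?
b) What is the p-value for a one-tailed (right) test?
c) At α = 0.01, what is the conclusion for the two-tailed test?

Using t-distribution with df = 30:
a) Two-tailed: p = 2×P(T > 2.96) = 0.0060
b) One-tailed: p = P(T > 2.96) = 0.0030
c) 0.0060 < 0.01, reject H₀

Answer: a) 0.0060, b) 0.0030, c) reject H₀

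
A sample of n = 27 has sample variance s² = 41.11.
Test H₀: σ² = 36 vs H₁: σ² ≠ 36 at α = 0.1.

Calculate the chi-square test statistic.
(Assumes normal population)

Answer: χ² = 29.6906, fail to reject H₀

Derivation:
df = n - 1 = 26
χ² = (n-1)s²/σ₀² = 26×41.11/36 = 29.6906
Critical values: χ²_{0.95,26} = 15.379, χ²_{0.05,26} = 38.885
Rejection region: χ² < 15.379 or χ² > 38.885
Decision: fail to reject H₀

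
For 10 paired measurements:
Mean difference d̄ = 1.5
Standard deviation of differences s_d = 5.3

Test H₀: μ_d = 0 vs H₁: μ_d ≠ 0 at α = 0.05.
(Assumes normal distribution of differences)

Answer: t = 0.8950, fail to reject H₀

Derivation:
df = n - 1 = 9
SE = s_d/√n = 5.3/√10 = 1.6760
t = d̄/SE = 1.5/1.6760 = 0.8950
Critical value: t_{0.025,9} = ±2.262
p-value ≈ 0.3941
Decision: fail to reject H₀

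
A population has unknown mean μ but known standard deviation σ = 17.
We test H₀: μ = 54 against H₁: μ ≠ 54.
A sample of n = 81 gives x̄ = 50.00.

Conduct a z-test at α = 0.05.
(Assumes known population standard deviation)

Answer: z = -2.1176, reject H₀

Derivation:
Standard error: SE = σ/√n = 17/√81 = 1.8889
z-statistic: z = (x̄ - μ₀)/SE = (50.00 - 54)/1.8889 = -2.1176
Critical value: ±1.960
p-value = 0.0342
Decision: reject H₀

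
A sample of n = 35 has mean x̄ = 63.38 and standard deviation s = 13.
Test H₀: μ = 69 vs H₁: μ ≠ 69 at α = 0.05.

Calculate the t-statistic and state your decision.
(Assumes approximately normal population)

Answer: t = -2.5576, reject H₀

Derivation:
df = n - 1 = 34
SE = s/√n = 13/√35 = 2.1974
t = (x̄ - μ₀)/SE = (63.38 - 69)/2.1974 = -2.5576
Critical value: t_{0.025,34} = ±2.032
p-value ≈ 0.0152
Decision: reject H₀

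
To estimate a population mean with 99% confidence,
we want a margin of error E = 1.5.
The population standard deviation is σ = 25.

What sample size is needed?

Answer: n = 1844

Derivation:
z_0.005 = 2.576
n = (z×σ/E)² = (2.576×25/1.5)²
n = 1843.2711
Round up: n = 1844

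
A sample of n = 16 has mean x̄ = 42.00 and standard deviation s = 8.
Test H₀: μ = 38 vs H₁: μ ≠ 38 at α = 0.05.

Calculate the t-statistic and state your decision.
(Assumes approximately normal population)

df = n - 1 = 15
SE = s/√n = 8/√16 = 2.0000
t = (x̄ - μ₀)/SE = (42.00 - 38)/2.0000 = 2.0000
Critical value: t_{0.025,15} = ±2.131
p-value ≈ 0.0639
Decision: fail to reject H₀

Answer: t = 2.0000, fail to reject H₀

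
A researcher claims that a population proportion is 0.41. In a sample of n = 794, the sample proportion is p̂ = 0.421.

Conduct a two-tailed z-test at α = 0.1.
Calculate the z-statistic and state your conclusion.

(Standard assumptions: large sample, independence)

Answer: z = 0.6302, fail to reject H₀

Derivation:
H₀: p = 0.41, H₁: p ≠ 0.41
Standard error: SE = √(p₀(1-p₀)/n) = √(0.41×0.59/794) = 0.017455
z-statistic: z = (p̂ - p₀)/SE = (0.421 - 0.41)/0.017455 = 0.6302
Critical value: z_0.05 = ±1.645
p-value = 0.5286
Decision: fail to reject H₀ at α = 0.1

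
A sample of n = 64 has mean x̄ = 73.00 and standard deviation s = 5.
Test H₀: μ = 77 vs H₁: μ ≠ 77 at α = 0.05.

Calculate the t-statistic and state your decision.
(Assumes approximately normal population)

Answer: t = -6.4000, reject H₀

Derivation:
df = n - 1 = 63
SE = s/√n = 5/√64 = 0.6250
t = (x̄ - μ₀)/SE = (73.00 - 77)/0.6250 = -6.4000
Critical value: t_{0.025,63} = ±1.998
p-value < 0.0001
Decision: reject H₀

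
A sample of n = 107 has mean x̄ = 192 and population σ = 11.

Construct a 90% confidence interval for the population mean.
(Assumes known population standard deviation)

Confidence level: 90%, α = 0.1
z_0.05 = 1.645
SE = σ/√n = 11/√107 = 1.0634
Margin of error = 1.645 × 1.0634 = 1.7493
CI: x̄ ± margin = 192 ± 1.7493
CI: (190.2507, 193.7493)

Answer: (190.2507, 193.7493)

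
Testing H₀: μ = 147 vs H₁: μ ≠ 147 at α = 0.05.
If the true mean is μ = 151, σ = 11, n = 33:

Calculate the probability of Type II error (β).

SE = σ/√n = 11/√33 = 1.9149
Critical values: μ₀ ± z_0.025×SE = 147 ± 1.960×1.9149
Acceptance region: (143.2468, 150.7532)
Under H₁ (μ = 151): z_high = (150.7532 - 151)/1.9149 = -0.1289, z_low = (143.2468 - 151)/1.9149 = -4.0489
β = P(not reject | H₁) = Φ(-0.1289) - Φ(-4.0489) ≈ 0.4487

Answer: β ≈ 0.4487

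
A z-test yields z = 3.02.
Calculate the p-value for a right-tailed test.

For z = 3.02:
p = P(Z > 3.02) = 1 - Φ(3.02) = 0.0013

Answer: p-value ≈ 0.0013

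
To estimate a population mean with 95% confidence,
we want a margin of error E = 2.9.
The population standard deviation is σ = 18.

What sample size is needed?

z_0.025 = 1.960
n = (z×σ/E)² = (1.960×18/2.9)²
n = 147.9998
Round up: n = 148

Answer: n = 148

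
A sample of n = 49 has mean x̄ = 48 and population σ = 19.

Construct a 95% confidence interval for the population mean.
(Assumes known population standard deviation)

Answer: (42.6800, 53.3200)

Derivation:
Confidence level: 95%, α = 0.05
z_0.025 = 1.960
SE = σ/√n = 19/√49 = 2.7143
Margin of error = 1.960 × 2.7143 = 5.3200
CI: x̄ ± margin = 48 ± 5.3200
CI: (42.6800, 53.3200)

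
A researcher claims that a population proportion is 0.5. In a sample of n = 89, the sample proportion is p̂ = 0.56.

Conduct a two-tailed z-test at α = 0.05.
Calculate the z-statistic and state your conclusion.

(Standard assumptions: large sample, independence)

Answer: z = 1.1321, fail to reject H₀

Derivation:
H₀: p = 0.5, H₁: p ≠ 0.5
Standard error: SE = √(p₀(1-p₀)/n) = √(0.5×0.5/89) = 0.053000
z-statistic: z = (p̂ - p₀)/SE = (0.56 - 0.5)/0.053000 = 1.1321
Critical value: z_0.025 = ±1.960
p-value = 0.2576
Decision: fail to reject H₀ at α = 0.05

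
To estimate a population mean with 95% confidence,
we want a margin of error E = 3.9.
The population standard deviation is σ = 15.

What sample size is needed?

Answer: n = 57

Derivation:
z_0.025 = 1.960
n = (z×σ/E)² = (1.960×15/3.9)²
n = 56.8284
Round up: n = 57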